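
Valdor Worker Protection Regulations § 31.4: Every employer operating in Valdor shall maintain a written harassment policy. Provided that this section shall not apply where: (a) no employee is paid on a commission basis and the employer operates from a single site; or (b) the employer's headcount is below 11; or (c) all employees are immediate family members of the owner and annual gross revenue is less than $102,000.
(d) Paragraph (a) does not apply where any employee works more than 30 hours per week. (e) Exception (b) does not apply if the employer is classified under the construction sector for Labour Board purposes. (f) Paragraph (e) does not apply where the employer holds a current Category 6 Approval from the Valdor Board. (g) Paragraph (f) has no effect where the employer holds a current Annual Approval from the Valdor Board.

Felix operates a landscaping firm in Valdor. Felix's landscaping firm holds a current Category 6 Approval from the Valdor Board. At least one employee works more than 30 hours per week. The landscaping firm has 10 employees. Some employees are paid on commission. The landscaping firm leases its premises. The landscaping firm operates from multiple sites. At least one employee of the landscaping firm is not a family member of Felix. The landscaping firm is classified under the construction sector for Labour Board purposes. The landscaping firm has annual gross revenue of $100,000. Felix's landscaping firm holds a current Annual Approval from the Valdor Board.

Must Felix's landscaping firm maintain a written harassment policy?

Exception (a) does not apply: some employees are paid on commission.
Exception (b): the employer's headcount is 10, below the 11 limit — every condition holds. However, paragraphs (e)–(g) must be considered: (e) operates against (b): the landscaping firm is classified under the construction sector. (f) is triggered (a current Category 6 Approval is held), but is overridden by (g): (g) is engaged — a current Annual Approval is held. Exception (b) does not apply.
Exception (c) requires that all employees are immediate family members of the owner; but at least one employee is not a family member, so (c) is unavailable.
None of the exceptions is available; § 31.4 applies in full.

Yes — Felix's landscaping firm must maintain a written harassment policy.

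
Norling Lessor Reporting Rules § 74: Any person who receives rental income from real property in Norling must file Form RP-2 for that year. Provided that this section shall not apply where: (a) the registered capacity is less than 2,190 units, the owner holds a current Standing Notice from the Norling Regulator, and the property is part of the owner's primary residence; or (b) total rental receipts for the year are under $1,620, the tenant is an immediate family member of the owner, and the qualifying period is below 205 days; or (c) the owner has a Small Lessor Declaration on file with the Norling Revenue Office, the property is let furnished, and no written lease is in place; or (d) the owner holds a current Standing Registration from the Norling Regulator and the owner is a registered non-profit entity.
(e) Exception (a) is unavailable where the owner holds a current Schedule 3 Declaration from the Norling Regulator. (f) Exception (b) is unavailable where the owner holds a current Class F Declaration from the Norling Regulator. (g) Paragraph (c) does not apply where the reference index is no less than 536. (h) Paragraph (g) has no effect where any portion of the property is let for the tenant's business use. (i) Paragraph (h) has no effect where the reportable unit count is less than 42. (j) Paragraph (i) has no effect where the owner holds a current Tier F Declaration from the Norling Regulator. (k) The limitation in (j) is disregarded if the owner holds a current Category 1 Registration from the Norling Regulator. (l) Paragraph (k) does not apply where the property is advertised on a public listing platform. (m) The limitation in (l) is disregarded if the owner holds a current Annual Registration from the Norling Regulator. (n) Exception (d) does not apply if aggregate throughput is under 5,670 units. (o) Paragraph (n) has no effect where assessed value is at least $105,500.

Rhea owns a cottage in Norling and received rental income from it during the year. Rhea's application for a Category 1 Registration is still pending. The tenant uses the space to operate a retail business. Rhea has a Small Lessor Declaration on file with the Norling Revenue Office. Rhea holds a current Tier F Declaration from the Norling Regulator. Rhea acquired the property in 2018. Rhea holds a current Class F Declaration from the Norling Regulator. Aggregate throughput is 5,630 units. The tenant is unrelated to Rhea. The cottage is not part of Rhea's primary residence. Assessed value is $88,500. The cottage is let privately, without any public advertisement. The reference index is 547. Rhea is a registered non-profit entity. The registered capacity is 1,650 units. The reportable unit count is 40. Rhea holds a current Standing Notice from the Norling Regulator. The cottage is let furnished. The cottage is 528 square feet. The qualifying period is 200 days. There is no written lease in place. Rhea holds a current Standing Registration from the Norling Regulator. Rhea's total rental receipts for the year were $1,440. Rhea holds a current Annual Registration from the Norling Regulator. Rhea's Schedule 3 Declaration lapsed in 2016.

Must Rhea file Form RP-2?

No — exception (c) applies; Rhea is not required to file Form RP-2.

Exception (a) requires that the property is part of the owner's primary residence; but the cottage is not part of the primary residence, so (a) is unavailable.
Exception (b) requires that the tenant is an immediate family member of the owner; but the tenant is unrelated to the owner, so (b) is unavailable.
Exception (c) is satisfied on its face — a Small Lessor Declaration is on file; the property is let furnished; there is no written lease. Under paragraphs (g)–(m): (g) is triggered (the reference index is 547, meeting the 536 threshold), but is itself disapplied by (h): (h) operates against (g): the space is let for business use. (i) would limit (h) — the reportable unit count is 40, less than the 42 limit — but (j) sets (i) aside: (j) operates against (i): a current Tier F Declaration is held. (k) is not triggered (the Category 1 Registration is not current), so (j) stands. (c) remains available.
All of (d)'s requirements are met (a current Standing Registration is held; Rhea is a registered non-profit). Turning to paragraphs (n)–(o): (n) is triggered — aggregate throughput is 5,630 units, under the 5,670 units limit. (o), which would lift (n), is not triggered — assessed value is $88,500, short of $105,500. So (d) is unavailable.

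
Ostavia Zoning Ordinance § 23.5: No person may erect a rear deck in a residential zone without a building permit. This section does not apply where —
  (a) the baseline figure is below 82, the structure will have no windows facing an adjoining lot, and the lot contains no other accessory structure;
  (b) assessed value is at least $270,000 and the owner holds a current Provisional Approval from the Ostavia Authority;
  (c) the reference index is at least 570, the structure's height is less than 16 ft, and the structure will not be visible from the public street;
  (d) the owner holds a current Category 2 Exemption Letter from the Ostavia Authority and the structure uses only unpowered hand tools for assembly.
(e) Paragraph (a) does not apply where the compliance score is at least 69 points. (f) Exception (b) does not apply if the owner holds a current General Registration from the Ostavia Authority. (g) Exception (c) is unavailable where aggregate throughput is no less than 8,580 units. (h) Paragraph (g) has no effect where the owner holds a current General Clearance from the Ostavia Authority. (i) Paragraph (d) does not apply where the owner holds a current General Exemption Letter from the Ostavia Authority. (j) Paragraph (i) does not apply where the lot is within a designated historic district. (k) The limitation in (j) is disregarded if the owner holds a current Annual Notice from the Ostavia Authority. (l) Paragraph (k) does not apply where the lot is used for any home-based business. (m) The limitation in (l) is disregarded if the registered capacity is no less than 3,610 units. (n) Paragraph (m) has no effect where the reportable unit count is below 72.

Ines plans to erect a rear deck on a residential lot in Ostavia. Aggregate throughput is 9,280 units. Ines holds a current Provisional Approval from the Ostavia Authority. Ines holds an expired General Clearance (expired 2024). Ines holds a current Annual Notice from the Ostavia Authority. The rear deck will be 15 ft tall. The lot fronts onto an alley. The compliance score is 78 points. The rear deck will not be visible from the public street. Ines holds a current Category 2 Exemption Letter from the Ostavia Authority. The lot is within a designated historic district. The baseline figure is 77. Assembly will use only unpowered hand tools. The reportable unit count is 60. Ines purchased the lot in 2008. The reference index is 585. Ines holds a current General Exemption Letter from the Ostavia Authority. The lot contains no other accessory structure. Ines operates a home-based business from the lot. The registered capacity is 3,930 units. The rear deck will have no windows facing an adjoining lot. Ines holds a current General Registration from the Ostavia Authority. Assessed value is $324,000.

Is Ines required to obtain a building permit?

Exception (a) is satisfied on its face — the baseline figure is 77, below the 82 limit; no windows face an adjoining lot; the lot has no other accessory structure. However, paragraph (e) must be considered: (e) is triggered — the compliance score is 78 points, meeting the 69 points threshold. Exception (a) does not apply.
Exception (b)'s conditions are all satisfied: assessed value is $324,000, meeting the $270,000 threshold; a current Provisional Approval is held. But: (f) operates against (b): a current General Registration is held. (b) is therefore removed.
Exception (c)'s conditions are all satisfied: the reference index is 585, meeting the 570 threshold; the structure's height is 15 ft, less than the 16 ft limit; the structure will not be visible from the street. But applying paragraphs (g)–(h): (g) is triggered — aggregate throughput is 9,280 units, meeting the 8,580 units threshold. (h), which would lift (g), does not operate here — no current General Clearance is held. Exception (c) does not apply.
Exception (d): a current Category 2 Exemption Letter is held; assembly uses only hand tools — every condition holds. Under paragraphs (i)–(n): (i) would limit (d) — a current General Exemption Letter is held — but (j) sets (i) aside: (j) applies — the lot is in a historic district. (k) is engaged (a current Annual Notice is held), but is set aside by (l): (l) is engaged — a home-based business operates on the lot. (m) is triggered (the registered capacity is 3,930 units, meeting the 3,610 units threshold), but is set aside by (n): (n) operates against (m): the reportable unit count is 60, below the 72 limit. (d) remains available.

No — exception (d) applies; Ines does not need a building permit.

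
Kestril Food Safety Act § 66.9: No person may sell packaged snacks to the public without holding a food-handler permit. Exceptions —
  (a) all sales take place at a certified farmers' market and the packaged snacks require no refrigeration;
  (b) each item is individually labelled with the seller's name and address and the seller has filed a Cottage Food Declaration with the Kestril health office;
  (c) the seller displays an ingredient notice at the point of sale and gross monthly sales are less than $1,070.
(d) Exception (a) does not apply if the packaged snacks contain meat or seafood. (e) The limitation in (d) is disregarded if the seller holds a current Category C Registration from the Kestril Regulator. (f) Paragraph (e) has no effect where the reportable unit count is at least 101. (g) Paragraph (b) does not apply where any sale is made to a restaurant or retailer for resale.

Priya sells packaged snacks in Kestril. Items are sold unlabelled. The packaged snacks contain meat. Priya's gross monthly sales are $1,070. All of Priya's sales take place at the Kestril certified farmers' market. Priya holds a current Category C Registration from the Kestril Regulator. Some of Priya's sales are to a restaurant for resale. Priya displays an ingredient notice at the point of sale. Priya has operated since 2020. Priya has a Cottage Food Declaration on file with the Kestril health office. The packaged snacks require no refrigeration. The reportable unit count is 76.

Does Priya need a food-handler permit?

No — exception (a) applies; Priya is not required to hold a food-handler permit.

Exception (a)'s conditions are all satisfied: all sales are at a certified farmers' market; the packaged snacks are shelf-stable. As to paragraphs (d)–(f): (d) would limit (a) — the packaged snacks contain meat — but (e) sets (d) aside: (e) is engaged — a current Category C Registration is held. (f) does not operate here (the reportable unit count is 76, short of 101), so (e) stands. So (a) applies.
Exception (b) requires that each item is individually labelled with the seller's name and address; but items are sold unlabelled, so (b) is unavailable.
Exception (c) requires that gross monthly sales are less than $1,070; but gross monthly sales are $1,070, not less than $1,070, so (c) is unavailable.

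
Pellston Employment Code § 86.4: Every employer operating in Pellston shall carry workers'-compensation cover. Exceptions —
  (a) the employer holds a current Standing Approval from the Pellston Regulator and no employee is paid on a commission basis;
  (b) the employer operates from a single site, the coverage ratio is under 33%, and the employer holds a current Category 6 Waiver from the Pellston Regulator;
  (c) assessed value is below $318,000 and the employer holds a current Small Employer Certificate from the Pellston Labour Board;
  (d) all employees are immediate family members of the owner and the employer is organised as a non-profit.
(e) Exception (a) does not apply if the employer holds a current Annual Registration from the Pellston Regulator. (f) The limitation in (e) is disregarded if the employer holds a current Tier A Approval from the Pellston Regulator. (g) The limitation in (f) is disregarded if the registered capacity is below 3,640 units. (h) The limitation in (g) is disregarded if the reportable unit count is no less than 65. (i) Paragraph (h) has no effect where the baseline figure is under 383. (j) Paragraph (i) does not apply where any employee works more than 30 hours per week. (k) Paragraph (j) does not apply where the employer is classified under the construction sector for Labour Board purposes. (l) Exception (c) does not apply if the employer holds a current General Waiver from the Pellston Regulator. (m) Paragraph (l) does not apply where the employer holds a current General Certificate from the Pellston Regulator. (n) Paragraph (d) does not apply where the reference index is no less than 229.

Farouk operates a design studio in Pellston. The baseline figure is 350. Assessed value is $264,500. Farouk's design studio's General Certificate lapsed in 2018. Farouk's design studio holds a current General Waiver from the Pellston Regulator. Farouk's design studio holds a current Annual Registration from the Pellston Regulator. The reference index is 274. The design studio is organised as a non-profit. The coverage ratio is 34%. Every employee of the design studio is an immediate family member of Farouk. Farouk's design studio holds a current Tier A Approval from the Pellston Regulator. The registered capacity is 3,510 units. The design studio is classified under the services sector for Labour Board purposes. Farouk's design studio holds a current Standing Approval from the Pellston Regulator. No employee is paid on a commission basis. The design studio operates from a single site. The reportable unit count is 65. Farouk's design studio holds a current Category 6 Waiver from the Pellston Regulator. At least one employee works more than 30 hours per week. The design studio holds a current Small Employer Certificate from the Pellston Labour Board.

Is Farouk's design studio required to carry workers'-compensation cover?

All of (a)'s requirements are met (a current Standing Approval is held; no employee is paid on commission). Considering the limiting provisions: (e) would limit (a) — a current Annual Registration is held — but (f) sets (e) aside: (f) operates — a current Tier A Approval is held. (g) would limit (f) — the registered capacity is 3,510 units, below the 3,640 units limit — but (h) sets (g) aside: (h) applies — the reportable unit count is 65, meeting the 65 threshold. (i) applies (the baseline figure is 350, under the 383 limit), but is set aside by (j): (j) is triggered — at least one employee exceeds 30 hours/week. (k) does not operate here (the design studio is classified under the services sector), so (j) stands. So (a) applies.
Exception (b) does not apply: the coverage ratio is 34%, not under 33%.
Exception (c)'s conditions are all satisfied: assessed value is $264,500, below the $318,000 limit; a current Small Employer Certificate is held. But applying paragraphs (l)–(m): (l) operates against (c): a current General Waiver is held. (m) is not triggered (the General Certificate is not current), so (l) stands. So (c) is unavailable.
All of (d)'s requirements are met (every employee is an immediate family member; the employer is a non-profit). Turning to paragraph (n): (n) is engaged — the reference index is 274, meeting the 229 threshold. So (d) is unavailable.

No — exception (a) applies; Farouk's design studio is not required to carry workers'-compensation cover.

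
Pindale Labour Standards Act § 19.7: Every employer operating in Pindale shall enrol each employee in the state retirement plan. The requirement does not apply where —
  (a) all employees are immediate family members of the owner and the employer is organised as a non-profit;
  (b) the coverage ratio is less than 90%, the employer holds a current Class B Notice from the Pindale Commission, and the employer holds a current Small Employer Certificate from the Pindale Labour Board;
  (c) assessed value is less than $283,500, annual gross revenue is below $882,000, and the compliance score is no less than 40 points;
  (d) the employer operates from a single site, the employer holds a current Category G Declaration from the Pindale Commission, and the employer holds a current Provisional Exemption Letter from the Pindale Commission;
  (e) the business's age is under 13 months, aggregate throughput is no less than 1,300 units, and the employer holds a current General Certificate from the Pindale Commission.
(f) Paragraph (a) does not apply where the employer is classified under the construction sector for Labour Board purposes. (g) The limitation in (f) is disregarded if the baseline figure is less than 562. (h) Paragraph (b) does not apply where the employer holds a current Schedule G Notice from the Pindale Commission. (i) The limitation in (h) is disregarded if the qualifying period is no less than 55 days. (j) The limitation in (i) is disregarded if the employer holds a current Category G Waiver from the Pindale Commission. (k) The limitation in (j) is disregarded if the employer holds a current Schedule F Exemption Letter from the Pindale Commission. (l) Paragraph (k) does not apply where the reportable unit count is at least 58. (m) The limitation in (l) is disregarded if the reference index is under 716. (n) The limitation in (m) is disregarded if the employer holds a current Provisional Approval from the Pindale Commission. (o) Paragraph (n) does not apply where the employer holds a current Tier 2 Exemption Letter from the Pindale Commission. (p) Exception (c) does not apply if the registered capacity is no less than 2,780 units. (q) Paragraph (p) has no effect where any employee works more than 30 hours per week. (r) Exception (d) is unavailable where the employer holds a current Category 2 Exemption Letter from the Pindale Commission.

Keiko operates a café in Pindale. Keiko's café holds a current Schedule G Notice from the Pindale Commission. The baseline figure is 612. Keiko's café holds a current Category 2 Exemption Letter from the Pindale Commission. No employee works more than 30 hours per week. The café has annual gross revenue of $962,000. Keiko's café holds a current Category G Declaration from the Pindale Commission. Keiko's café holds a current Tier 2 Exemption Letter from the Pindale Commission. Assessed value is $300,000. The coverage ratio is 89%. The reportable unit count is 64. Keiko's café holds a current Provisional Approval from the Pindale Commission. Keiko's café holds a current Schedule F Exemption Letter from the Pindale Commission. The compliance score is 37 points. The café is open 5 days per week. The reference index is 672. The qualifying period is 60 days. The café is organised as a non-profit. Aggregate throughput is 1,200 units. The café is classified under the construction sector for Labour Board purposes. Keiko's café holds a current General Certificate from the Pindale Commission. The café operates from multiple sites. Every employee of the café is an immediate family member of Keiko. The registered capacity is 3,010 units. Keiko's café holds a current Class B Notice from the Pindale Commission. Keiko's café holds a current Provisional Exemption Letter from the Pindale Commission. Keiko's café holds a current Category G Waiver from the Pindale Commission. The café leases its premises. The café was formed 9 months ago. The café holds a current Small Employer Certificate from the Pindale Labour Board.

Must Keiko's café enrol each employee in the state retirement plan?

Exception (a): every employee is an immediate family member; the employer is a non-profit — every condition holds. But applying paragraphs (f)–(g): (f) operates against (a): the café is classified under the construction sector. (g), which would lift (f), does not operate here — the baseline figure is 612, not less than 562. (a) is therefore removed.
Exception (b) is satisfied on its face — the coverage ratio is 89%, less than the 90% limit; a current Class B Notice is held; a current Small Employer Certificate is held. Considering the limiting provisions: (h) would limit (b) — a current Schedule G Notice is held — but (i) sets (h) aside: (i) is triggered — the qualifying period is 60 days, meeting the 55 days threshold. (j) would limit (i) — a current Category G Waiver is held — but (k) sets (j) aside: (k) is engaged — a current Schedule F Exemption Letter is held. (l) operates (the reportable unit count is 64, meeting the 58 threshold), but is overridden by (m): (m) operates against (l): the reference index is 672, under the 716 limit. (n) is engaged (a current Provisional Approval is held), but is set aside by (o): (o) applies — a current Tier 2 Exemption Letter is held. Exception (b) stands.
Exception (c) does not apply: assessed value is $300,000, not less than $283,500.
Exception (d) requires that the employer operates from a single site; but the employer operates from multiple sites, so (d) is unavailable.
Exception (e) requires that aggregate throughput is no less than 1,300 units; but aggregate throughput is 1,200 units, short of 1,300 units, so (e) is unavailable.

No — exception (b) applies; Keiko's café is not required to enrol each employee in the state retirement plan.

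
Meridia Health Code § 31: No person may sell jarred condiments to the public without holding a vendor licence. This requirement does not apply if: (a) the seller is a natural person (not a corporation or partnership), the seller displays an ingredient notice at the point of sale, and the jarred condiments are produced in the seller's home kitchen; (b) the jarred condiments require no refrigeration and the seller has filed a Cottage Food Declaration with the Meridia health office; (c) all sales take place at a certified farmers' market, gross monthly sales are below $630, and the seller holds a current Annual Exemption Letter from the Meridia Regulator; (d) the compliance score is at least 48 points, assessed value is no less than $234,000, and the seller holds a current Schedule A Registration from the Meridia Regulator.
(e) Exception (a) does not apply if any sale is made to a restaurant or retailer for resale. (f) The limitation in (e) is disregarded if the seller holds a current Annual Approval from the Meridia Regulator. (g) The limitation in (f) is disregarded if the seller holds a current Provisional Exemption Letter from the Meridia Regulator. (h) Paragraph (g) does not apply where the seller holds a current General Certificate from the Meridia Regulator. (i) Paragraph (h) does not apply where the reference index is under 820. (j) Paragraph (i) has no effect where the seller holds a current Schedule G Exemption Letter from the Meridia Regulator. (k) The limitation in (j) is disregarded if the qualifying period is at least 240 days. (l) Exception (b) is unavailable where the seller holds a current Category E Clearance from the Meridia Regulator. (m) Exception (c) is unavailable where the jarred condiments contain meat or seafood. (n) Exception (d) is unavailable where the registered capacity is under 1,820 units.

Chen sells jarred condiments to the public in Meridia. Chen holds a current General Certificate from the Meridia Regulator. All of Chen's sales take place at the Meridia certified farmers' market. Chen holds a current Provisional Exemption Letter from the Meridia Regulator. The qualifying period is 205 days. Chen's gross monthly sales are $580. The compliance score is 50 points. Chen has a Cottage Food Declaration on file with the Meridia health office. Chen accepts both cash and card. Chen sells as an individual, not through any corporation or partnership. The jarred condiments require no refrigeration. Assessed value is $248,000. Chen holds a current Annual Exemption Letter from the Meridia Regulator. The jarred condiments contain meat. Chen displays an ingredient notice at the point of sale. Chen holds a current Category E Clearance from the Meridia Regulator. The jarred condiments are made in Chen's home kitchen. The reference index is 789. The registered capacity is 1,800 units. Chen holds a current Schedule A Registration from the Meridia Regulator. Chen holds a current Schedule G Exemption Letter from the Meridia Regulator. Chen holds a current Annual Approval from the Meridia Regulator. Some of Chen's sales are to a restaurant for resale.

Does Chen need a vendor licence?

Exception (a): the seller is a natural person; an ingredient notice is displayed; the jarred condiments are home-kitchen produced — every condition holds. Considering the limiting provisions: (e) is engaged (some sales are to a restaurant for resale), but is displaced by (f): (f) is triggered — a current Annual Approval is held. (g) would limit (f) — a current Provisional Exemption Letter is held — but (h) sets (g) aside: (h) operates — a current General Certificate is held. (i) is triggered (the reference index is 789, under the 820 limit), but is displaced by (j): (j) operates against (i): a current Schedule G Exemption Letter is held. (k) does not operate here (the qualifying period is 205 days, short of 240 days), so (j) stands. (a) remains available.
Exception (b) is satisfied on its face — the jarred condiments are shelf-stable; a Cottage Food Declaration is on file. However, paragraph (l) must be considered: (l) operates against (b): a current Category E Clearance is held. Exception (b) does not apply.
Exception (c): all sales are at a certified farmers' market; gross monthly sales are $580, below the $630 limit; a current Annual Exemption Letter is held — every condition holds. But applying paragraph (m): (m) operates — the jarred condiments contain meat. Exception (c) does not apply.
Exception (d) is satisfied on its face — the compliance score is 50 points, meeting the 48 points threshold; assessed value is $248,000, meeting the $234,000 threshold; a current Schedule A Registration is held. However, paragraph (n) must be considered: (n) operates — the registered capacity is 1,800 units, under the 1,820 units limit. So (d) is unavailable.

No — exception (a) applies; Chen is not required to hold a vendor licence.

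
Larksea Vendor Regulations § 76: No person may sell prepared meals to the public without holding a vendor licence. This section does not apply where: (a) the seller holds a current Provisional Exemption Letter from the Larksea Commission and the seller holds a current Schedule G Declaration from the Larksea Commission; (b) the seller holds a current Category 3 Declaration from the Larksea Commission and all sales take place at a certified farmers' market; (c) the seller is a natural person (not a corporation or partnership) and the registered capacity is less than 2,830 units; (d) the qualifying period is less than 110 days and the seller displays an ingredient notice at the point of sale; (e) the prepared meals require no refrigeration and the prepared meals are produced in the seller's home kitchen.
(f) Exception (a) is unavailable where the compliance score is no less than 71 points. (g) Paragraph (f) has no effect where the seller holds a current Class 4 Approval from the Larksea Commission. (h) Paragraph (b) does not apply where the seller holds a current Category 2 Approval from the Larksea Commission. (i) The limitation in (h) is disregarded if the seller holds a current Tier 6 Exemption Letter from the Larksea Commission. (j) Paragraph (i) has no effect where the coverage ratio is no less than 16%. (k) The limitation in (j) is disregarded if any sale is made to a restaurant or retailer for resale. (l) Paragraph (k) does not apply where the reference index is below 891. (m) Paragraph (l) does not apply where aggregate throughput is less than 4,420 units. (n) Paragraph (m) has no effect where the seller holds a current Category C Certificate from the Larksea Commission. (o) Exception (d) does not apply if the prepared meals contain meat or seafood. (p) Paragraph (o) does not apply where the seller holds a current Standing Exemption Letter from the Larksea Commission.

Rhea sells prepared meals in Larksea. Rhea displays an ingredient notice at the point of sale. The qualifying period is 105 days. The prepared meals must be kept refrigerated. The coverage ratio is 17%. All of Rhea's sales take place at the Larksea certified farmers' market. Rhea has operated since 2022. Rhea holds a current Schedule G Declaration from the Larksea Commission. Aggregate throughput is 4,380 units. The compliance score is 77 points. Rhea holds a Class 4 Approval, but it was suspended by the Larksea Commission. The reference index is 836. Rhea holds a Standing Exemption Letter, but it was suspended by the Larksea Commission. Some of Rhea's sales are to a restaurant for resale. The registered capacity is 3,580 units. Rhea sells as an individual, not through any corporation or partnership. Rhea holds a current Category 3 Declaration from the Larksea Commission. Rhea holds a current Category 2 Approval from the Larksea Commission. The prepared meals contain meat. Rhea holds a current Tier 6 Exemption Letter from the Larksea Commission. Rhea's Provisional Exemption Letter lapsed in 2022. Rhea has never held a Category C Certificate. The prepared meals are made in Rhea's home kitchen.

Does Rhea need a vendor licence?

Exception (a) does not apply: the Provisional Exemption Letter is not current.
Exception (b): a current Category 3 Declaration is held; all sales are at a certified farmers' market — every condition holds. Under paragraphs (h)–(n): (h) operates (a current Category 2 Approval is held), but is itself disapplied by (i): (i) operates against (h): a current Tier 6 Exemption Letter is held. (j) would limit (i) — the coverage ratio is 17%, meeting the 16% threshold — but (k) sets (j) aside: (k) operates against (j): some sales are to a restaurant for resale. (l) is engaged (the reference index is 836, below the 891 limit), but is itself disapplied by (m): (m) is engaged — aggregate throughput is 4,380 units, less than the 4,420 units limit. (n), which would lift (m), is inapplicable — the Category C Certificate is not current. (b) remains available.
Exception (c) fails — the registered capacity is 3,580 units, not less than 2,830 units.
Exception (d): the qualifying period is 105 days, less than the 110 days limit; an ingredient notice is displayed — every condition holds. But applying paragraphs (o)–(p): (o) operates against (d): the prepared meals contain meat. (p) is inapplicable (there is no Standing Exemption Letter in force), so (o) stands. So (d) is unavailable.
Exception (e) requires that the prepared meals require no refrigeration; but the prepared meals require refrigeration, so (e) is unavailable.

No — exception (b) applies; Rhea is not required to hold a vendor licence.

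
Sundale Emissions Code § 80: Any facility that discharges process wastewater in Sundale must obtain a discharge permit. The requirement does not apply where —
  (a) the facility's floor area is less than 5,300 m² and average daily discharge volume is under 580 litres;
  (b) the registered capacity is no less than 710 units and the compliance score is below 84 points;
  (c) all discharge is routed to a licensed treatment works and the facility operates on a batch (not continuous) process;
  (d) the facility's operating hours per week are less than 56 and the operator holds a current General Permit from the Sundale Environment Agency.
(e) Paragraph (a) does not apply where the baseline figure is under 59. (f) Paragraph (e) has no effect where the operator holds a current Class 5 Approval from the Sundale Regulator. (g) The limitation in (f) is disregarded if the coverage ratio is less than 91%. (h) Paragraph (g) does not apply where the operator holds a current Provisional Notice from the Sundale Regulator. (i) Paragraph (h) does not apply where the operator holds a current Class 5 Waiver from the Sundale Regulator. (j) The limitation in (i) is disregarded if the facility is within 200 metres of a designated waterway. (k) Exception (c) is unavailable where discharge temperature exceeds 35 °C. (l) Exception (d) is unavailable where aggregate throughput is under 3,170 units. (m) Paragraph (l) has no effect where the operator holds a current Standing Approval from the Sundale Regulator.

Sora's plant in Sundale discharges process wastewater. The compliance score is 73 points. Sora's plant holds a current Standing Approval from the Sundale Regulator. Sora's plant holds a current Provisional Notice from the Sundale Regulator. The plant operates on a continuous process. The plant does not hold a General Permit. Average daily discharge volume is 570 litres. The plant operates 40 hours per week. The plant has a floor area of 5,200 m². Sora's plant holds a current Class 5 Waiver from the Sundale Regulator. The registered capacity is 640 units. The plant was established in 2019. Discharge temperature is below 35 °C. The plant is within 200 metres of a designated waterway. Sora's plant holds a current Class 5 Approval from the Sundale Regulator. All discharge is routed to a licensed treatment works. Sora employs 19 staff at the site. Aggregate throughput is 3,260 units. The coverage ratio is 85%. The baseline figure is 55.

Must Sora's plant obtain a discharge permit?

All of (a)'s requirements are met (the facility's floor area is 5,200 m², less than the 5,300 m² limit; average daily discharge volume is 570 litres, under the 580 litres limit). Considering the limiting provisions: (e) would limit (a) — the baseline figure is 55, under the 59 limit — but (f) sets (e) aside: (f) operates — a current Class 5 Approval is held. (g) would limit (f) — the coverage ratio is 85%, less than the 91% limit — but (h) sets (g) aside: (h) is triggered — a current Provisional Notice is held. (i) would limit (h) — a current Class 5 Waiver is held — but (j) sets (i) aside: (j) is engaged — the plant is within 200 m of a designated waterway. (a) remains available.
Exception (b) requires that the registered capacity is no less than 710 units; but the registered capacity is 640 units, short of 710 units, so (b) is unavailable.
Exception (c) fails — the facility operates on a continuous process.
Exception (d) requires that the operator holds a current General Permit from the Sundale Environment Agency; but no General Permit is held, so (d) is unavailable.

No — exception (a) applies; Sora's plant is not required to obtain a discharge permit.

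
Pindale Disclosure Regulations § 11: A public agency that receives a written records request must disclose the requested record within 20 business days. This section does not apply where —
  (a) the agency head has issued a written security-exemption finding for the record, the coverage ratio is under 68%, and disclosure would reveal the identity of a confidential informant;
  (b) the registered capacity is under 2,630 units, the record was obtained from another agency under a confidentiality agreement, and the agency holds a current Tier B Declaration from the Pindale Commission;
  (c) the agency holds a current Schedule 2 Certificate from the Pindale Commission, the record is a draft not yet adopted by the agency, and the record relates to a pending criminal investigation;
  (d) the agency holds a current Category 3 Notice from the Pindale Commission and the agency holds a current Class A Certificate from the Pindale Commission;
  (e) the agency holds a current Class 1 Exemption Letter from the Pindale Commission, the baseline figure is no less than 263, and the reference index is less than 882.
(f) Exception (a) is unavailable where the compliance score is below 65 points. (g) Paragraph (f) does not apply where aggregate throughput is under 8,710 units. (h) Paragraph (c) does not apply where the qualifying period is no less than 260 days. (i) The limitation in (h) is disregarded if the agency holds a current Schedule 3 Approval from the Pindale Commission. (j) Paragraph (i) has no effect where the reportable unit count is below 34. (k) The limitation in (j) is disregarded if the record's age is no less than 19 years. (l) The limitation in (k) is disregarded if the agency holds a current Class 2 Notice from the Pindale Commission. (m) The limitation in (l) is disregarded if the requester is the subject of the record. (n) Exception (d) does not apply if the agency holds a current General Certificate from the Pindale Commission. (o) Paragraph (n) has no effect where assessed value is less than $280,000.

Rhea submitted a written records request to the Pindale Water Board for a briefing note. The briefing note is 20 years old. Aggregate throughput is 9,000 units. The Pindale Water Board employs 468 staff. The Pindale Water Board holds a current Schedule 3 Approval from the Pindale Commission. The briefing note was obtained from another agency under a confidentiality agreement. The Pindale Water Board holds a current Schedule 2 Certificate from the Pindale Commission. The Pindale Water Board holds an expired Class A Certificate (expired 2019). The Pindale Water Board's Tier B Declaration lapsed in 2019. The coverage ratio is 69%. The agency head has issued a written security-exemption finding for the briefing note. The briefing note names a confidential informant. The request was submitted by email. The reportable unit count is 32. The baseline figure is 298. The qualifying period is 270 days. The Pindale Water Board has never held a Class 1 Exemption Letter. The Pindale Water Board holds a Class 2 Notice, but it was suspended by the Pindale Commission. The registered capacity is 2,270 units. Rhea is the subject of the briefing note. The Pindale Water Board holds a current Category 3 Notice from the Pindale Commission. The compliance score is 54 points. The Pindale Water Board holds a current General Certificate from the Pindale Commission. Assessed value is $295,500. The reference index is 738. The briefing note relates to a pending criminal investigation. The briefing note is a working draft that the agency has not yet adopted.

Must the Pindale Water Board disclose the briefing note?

No — exception (c) applies; the Pindale Water Board is not required to disclose the briefing note.

Exception (a) requires that the coverage ratio is under 68%; but the coverage ratio is 69%, not under 68%, so (a) is unavailable.
Exception (b) fails — the Tier B Declaration is not current.
Exception (c): a current Schedule 2 Certificate is held; the briefing note is an unadopted draft; the briefing note relates to a pending investigation — every condition holds. Applying paragraphs (h)–(m): (h) would limit (c) — the qualifying period is 270 days, meeting the 260 days threshold — but (i) sets (h) aside: (i) is engaged — a current Schedule 3 Approval is held. (j) would limit (i) — the reportable unit count is 32, below the 34 limit — but (k) sets (j) aside: (k) is triggered — the record's age is 20 years, meeting the 19 years threshold. (l), which would lift (k), does not operate here — there is no Class 2 Notice in force. So (c) applies.
Exception (d) requires that the agency holds a current Class A Certificate from the Pindale Commission; but the Class A Certificate is not current, so (d) is unavailable.
Exception (e) does not apply: there is no Class 1 Exemption Letter in force.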